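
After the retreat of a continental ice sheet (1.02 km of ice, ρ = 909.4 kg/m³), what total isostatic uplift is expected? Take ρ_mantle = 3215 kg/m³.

0.289 km

Removing the load lets mantle flow back in; uplift u satisfies ρ_ice t = ρ_m u.
u = t ρ_ice/ρ_m = 1.02 km × 909.4/3215 = 0.289 km.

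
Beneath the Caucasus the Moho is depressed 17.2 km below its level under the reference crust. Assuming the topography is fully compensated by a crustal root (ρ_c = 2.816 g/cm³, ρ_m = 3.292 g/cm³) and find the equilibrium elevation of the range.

Balancing pressure at the compensation depth: ρ_c h = (ρ_m − ρ_c) r.
h = r (ρ_m − ρ_c) / ρ_c = 17.2 km × (3.292 − 2.816) / 2.816 = 2.91 km.

2.91 km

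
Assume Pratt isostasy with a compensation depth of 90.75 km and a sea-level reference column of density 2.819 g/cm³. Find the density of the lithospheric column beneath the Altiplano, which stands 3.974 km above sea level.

Pratt balance: ρ_ref D = ρ (D + h).
ρ = ρ_ref D/(D + h) = 2.819 × 90.75 km/(90.75 km + 3.974 km) = 2.7 g/cm³.

2.7 g/cm³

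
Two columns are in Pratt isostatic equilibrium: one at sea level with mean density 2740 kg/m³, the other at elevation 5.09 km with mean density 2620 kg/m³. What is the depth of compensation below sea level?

ρ_ref D = ρ (D + h) → D (ρ_ref − ρ) = ρ h.
D = ρ h/(ρ_ref − ρ) = 2620 × 5.09 km/(2740 − 2620) = 111 km.

111 km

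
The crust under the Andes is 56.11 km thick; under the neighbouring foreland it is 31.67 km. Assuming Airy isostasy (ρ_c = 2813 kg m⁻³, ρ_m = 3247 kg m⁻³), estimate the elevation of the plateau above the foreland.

Excess crust Δ = 56.11 km − 31.67 km = 24.44 km, split between elevation h and root r with h + r = Δ.
Airy balance ρ_c h = (ρ_m − ρ_c) r gives r = h ρ_c/(ρ_m − ρ_c), so h (1 + ρ_c/(ρ_m − ρ_c)) = Δ, i.e. h = Δ (ρ_m − ρ_c)/ρ_m.
h = 24.44 km × 434/3247 = 3.27 km.

3.27 km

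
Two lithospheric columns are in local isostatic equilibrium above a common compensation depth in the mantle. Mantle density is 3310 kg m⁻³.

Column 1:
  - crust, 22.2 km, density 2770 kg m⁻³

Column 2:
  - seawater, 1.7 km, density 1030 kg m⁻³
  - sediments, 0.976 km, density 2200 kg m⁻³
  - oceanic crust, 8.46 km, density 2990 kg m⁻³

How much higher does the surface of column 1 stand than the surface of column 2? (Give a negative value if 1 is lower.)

For any compensation level in the mantle, the mantle terms cancel and isostasy reduces to e = (Σt_1 − Σt_2) − (Σ(ρt)_1 − Σ(ρt)_2) / ρ_m.
Σt_1 = 22.2 km; Σt_2 = 11.136 km; Σ(ρt)_1 = 61494; Σ(ρt)_2 = 29193.6 (in km·kg m⁻³).
e = (22.2 − 11.136) − (61494 − 29193.6) / 3310 = 1.31 km.

1.31 km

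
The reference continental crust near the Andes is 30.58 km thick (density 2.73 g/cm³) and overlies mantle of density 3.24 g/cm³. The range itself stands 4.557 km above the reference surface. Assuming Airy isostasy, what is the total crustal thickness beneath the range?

59.5 km

Root depth r = h ρ_c / (ρ_m − ρ_c) = 4.557 km × 2.73 / 0.51 = 24.39 km.
Total thickness = T + h + r = 30.58 km + 4.557 km + 24.39 km = 59.5 km.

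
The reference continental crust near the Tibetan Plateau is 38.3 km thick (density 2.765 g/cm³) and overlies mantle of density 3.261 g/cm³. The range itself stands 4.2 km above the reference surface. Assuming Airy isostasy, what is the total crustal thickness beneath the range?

65.9 km

Root depth r = h ρ_c / (ρ_m − ρ_c) = 4.2 km × 2.765 / 0.496 = 23.41 km.
Total thickness = T + h + r = 38.3 km + 4.2 km + 23.41 km = 65.9 km.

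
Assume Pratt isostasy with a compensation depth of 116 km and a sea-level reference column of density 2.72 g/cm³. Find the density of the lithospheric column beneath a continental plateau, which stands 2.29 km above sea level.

Pratt balance: ρ_ref D = ρ (D + h).
ρ = ρ_ref D/(D + h) = 2.72 × 116 km/(116 km + 2.29 km) = 2.67 g/cm³.

2.67 g/cm³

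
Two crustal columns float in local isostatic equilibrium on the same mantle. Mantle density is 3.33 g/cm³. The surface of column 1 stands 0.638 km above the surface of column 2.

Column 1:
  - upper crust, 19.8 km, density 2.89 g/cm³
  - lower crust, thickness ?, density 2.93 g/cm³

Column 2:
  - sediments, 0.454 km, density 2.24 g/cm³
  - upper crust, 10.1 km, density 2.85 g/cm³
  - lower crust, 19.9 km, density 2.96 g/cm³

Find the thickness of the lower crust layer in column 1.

15.3 km

Take the compensation level at the base of the deeper column (depth z_c below the surface of column 1) and equate Σ ρ_i t_i down to z_c; mantle fills any gap and the z_c terms cancel.
Column 1: 19.8×2.89 + x×2.93 + (z_c − 19.8 − x)×3.33
Column 2: 0.638×0 + 0.454×2.24 + 10.1×2.85 + 19.9×2.96 + (z_c − 0.638 − 30.454)×3.33
The z_c×3.33 term appears on both sides and cancels. Collect the known terms of each column as K = Σ(ρt)_known − 3.33 × (depth of known layers): K_1 = 57.222 − 3.33×19.8 = −8.712; K_2 = 88.70596 − 3.33×(0.638 + 30.454) = −14.8304.
Balance: K_1 − x×(3.33 − 2.93) = K_2, so x = (K_1 − K_2)/(3.33 − 2.93) = 6.1184/0.4 = 15.3 km.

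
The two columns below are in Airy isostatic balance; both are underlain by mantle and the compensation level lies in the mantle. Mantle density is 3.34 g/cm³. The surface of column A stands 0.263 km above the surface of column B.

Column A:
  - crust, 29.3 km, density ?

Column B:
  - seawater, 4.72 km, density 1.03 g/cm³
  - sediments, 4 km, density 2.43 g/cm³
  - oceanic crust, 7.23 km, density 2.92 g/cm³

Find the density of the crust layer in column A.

Take the compensation level at the base of the deeper column (depth z_c below the surface of column A) and equate Σ ρ_i t_i down to z_c; mantle fills any gap and the z_c terms cancel.
Column A: 29.3×ρ + (z_c − 29.3)×3.34
Column B: 0.263×0 + 4.72×1.03 + 4×2.43 + 7.23×2.92 + (z_c − 0.263 − 15.95)×3.34
The z_c×3.34 term appears on both sides and cancels. Collect the known terms of each column as K = Σ(ρt)_known − 3.34 × (depth of known layers): K_A = 0 − 3.34×29.3 = −97.862; K_B = 35.6932 − 3.34×(0.263 + 15.95) = −18.45822.
Balance: K_A + 29.3×ρ = K_B, so ρ = (K_B − K_A)/29.3 = 79.4038/29.3 = 2.71 g/cm³.

2.71 g/cm³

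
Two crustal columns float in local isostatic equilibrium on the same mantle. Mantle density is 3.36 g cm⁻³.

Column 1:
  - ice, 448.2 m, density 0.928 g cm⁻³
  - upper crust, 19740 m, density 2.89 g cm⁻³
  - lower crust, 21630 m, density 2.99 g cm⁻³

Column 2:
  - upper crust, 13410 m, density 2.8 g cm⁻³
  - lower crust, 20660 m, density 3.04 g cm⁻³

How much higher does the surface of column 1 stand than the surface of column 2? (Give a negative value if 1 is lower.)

1260 m

For any compensation level in the mantle, the mantle terms cancel and isostasy reduces to e = (Σt_1 − Σt_2) − (Σ(ρt)_1 − Σ(ρt)_2) / ρ_m.
Σt_1 = 41818.2 m; Σt_2 = 34070 m; Σ(ρt)_1 = 122138.23; Σ(ρt)_2 = 100354.4 (in m·g cm⁻³).
e = (41818.2 − 34070) − (122138.23 − 100354.4) / 3.36 = 1260 m.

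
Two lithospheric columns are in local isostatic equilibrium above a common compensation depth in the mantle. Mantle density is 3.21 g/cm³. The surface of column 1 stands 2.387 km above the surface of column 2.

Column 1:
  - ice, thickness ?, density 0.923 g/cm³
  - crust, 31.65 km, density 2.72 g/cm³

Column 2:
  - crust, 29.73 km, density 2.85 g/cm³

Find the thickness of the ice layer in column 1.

1.25 km

Take the compensation level at the base of the deeper column (depth z_c below the surface of column 1) and equate Σ ρ_i t_i down to z_c; mantle fills any gap and the z_c terms cancel.
Column 1: x×0.923 + 31.65×2.72 + (z_c − 31.65 − x)×3.21
Column 2: 2.387×0 + 29.73×2.85 + (z_c − 2.387 − 29.73)×3.21
The z_c×3.21 term appears on both sides and cancels. Collect the known terms of each column as K = Σ(ρt)_known − 3.21 × (depth of known layers): K_1 = 86.088 − 3.21×31.65 = −15.5085; K_2 = 84.7305 − 3.21×(2.387 + 29.73) = −18.36507.
Balance: K_1 − x×(3.21 − 0.923) = K_2, so x = (K_1 − K_2)/(3.21 − 0.923) = 2.85657/2.287 = 1.25 km.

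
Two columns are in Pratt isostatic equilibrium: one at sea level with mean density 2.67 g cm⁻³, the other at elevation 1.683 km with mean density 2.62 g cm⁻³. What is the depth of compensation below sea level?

ρ_ref D = ρ (D + h) → D (ρ_ref − ρ) = ρ h.
D = ρ h/(ρ_ref − ρ) = 2.62 × 1.683 km/(2.67 − 2.62) = 88.2 km.

88.2 km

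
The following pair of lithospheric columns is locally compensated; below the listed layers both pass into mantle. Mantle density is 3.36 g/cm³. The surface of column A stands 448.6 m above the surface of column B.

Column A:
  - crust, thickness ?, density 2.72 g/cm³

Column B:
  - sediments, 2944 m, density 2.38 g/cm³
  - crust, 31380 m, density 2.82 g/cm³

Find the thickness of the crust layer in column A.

Take the compensation level at the base of the deeper column (depth z_c below the surface of column A) and equate Σ ρ_i t_i down to z_c; mantle fills any gap and the z_c terms cancel.
Column A: x×2.72 + (z_c − 0 − x)×3.36
Column B: 448.6×0 + 2944×2.38 + 31380×2.82 + (z_c − 448.6 − 34324)×3.36
The z_c×3.36 term appears on both sides and cancels. Collect the known terms of each column as K = Σ(ρt)_known − 3.36 × (depth of known layers): K_A = 0 − 3.36×0 = 0; K_B = 95498.32 − 3.36×(448.6 + 34324) = −21337.616.
Balance: K_A − x×(3.36 − 2.72) = K_B, so x = (K_A − K_B)/(3.36 − 2.72) = 21337.6/0.64 = 33300 m.

33300 m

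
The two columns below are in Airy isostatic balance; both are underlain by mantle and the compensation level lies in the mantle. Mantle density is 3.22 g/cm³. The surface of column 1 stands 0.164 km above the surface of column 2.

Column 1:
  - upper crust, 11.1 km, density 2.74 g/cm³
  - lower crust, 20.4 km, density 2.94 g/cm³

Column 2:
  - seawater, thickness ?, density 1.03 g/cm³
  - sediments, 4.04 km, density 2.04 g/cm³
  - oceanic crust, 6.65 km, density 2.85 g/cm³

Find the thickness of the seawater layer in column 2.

1.5 km

Take the compensation level at the base of the deeper column (depth z_c below the surface of column 1) and equate Σ ρ_i t_i down to z_c; mantle fills any gap and the z_c terms cancel.
Column 1: 11.1×2.74 + 20.4×2.94 + (z_c − 31.5)×3.22
Column 2: 0.164×0 + x×1.03 + 4.04×2.04 + 6.65×2.85 + (z_c − 0.164 − 10.69 − x)×3.22
The z_c×3.22 term appears on both sides and cancels. Collect the known terms of each column as K = Σ(ρt)_known − 3.22 × (depth of known layers): K_1 = 90.39 − 3.22×31.5 = −11.04; K_2 = 27.1941 − 3.22×(0.164 + 10.69) = −7.75578.
Balance: K_1 = K_2 − x×(3.22 − 1.03), so x = (K_2 − K_1)/(3.22 − 1.03) = 3.28422/2.19 = 1.5 km.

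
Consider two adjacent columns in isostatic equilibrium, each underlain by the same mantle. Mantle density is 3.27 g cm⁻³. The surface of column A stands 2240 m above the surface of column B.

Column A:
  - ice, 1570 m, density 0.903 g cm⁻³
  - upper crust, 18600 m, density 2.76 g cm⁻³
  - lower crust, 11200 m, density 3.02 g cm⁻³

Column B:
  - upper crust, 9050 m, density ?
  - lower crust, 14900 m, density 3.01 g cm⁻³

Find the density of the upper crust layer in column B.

2.74 g cm⁻³

Take the compensation level at the base of the deeper column (depth z_c below the surface of column A) and equate Σ ρ_i t_i down to z_c; mantle fills any gap and the z_c terms cancel.
Column A: 1570×0.903 + 18600×2.76 + 11200×3.02 + (z_c − 31370)×3.27
Column B: 2240×0 + 9050×ρ + 14900×3.01 + (z_c − 2240 − 23950)×3.27
The z_c×3.27 term appears on both sides and cancels. Collect the known terms of each column as K = Σ(ρt)_known − 3.27 × (depth of known layers): K_A = 86577.71 − 3.27×31370 = −16002.19; K_B = 44849 − 3.27×(2240 + 23950) = −40792.3.
Balance: K_A = K_B + 9050×ρ, so ρ = (K_A − K_B)/9050 = 24790.1/9050 = 2.74 g cm⁻³.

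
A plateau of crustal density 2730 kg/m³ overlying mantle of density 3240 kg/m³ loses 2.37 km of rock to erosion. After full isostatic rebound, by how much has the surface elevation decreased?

Rebound u = e ρ_c/ρ_m = 2.37 km × 2730/3240 = 1.997 km.
Net surface drop = e − u = 2.37 km − 1.997 km = e (ρ_m − ρ_c)/ρ_m = 0.373 km.

0.373 km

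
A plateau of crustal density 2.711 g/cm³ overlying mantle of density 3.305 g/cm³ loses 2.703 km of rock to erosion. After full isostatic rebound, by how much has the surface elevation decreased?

0.486 km

Rebound u = e ρ_c/ρ_m = 2.703 km × 2.711/3.305 = 2.217 km.
Net surface drop = e − u = 2.703 km − 2.217 km = e (ρ_m − ρ_c)/ρ_m = 0.486 km.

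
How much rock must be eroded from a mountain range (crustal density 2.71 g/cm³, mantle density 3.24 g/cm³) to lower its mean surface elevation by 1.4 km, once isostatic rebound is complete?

Net drop Δ = e − u = e − e ρ_c/ρ_m = e (ρ_m − ρ_c)/ρ_m.
e = Δ ρ_m/(ρ_m − ρ_c) = 1.4 km × 3.24/0.53 = 8.56 km.

8.56 km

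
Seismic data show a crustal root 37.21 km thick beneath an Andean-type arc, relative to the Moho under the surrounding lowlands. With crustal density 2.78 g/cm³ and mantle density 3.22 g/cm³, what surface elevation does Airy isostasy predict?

Equating mass per unit area of the two columns: ρ_c h = (ρ_m − ρ_c) r.
h = r (ρ_m − ρ_c) / ρ_c = 37.21 km × (3.22 − 2.78) / 2.78 = 5.89 km.

5.89 km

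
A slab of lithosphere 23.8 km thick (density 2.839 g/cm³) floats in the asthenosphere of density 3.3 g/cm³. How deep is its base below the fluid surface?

Draft d = t ρ_obj/ρ_fluid = 23.8 km × 2.839/3.3 = 20.5 km.

20.5 km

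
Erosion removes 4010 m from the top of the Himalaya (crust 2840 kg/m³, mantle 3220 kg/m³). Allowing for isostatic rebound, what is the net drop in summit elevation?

473 m

Rebound u = e ρ_c/ρ_m = 4010 m × 2840/3220 = 3537 m.
Net surface drop = e − u = 4010 m − 3537 m = e (ρ_m − ρ_c)/ρ_m = 473 m.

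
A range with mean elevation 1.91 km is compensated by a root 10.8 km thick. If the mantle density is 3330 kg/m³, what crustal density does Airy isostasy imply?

ρ_c h = (ρ_m − ρ_c) r → ρ_c (h + r) = ρ_m r → ρ_c = ρ_m r / (h + r).
ρ_c = 3330 × 10.8 km / (1.91 km + 10.8 km) = 2830 kg/m³.

2830 kg/m³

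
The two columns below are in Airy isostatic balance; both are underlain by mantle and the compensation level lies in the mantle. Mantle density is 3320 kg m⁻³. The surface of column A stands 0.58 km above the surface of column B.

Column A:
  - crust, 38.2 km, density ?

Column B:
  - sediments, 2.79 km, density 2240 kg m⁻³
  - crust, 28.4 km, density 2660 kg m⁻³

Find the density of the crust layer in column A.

2700 kg m⁻³

Take the compensation level at the base of the deeper column (depth z_c below the surface of column A) and equate Σ ρ_i t_i down to z_c; mantle fills any gap and the z_c terms cancel.
Column A: 38.2×ρ + (z_c − 38.2)×3320
Column B: 0.58×0 + 2.79×2240 + 28.4×2660 + (z_c − 0.58 − 31.19)×3320
The z_c×3320 term appears on both sides and cancels. Collect the known terms of each column as K = Σ(ρt)_known − 3320 × (depth of known layers): K_A = 0 − 3320×38.2 = −126824; K_B = 81793.6 − 3320×(0.58 + 31.19) = −23682.8.
Balance: K_A + 38.2×ρ = K_B, so ρ = (K_B − K_A)/38.2 = 103141/38.2 = 2700 kg m⁻³.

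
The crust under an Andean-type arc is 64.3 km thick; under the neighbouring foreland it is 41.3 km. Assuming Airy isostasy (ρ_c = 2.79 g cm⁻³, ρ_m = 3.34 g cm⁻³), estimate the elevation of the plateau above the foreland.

Excess crust Δ = 64.3 km − 41.3 km = 23 km, split between elevation h and root r with h + r = Δ.
Airy balance ρ_c h = (ρ_m − ρ_c) r gives r = h ρ_c/(ρ_m − ρ_c), so h (1 + ρ_c/(ρ_m − ρ_c)) = Δ, i.e. h = Δ (ρ_m − ρ_c)/ρ_m.
h = 23 km × 0.55/3.34 = 3.79 km.

3.79 km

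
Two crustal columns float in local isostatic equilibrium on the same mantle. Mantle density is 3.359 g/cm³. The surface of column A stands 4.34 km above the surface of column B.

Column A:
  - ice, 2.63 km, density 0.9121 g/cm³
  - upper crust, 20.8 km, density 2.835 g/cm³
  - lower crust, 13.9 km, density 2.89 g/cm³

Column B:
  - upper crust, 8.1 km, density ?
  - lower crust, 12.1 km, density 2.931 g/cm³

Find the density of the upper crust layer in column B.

Take the compensation level at the base of the deeper column (depth z_c below the surface of column A) and equate Σ ρ_i t_i down to z_c; mantle fills any gap and the z_c terms cancel.
Column A: 2.63×0.9121 + 20.8×2.835 + 13.9×2.89 + (z_c − 37.33)×3.359
Column B: 4.34×0 + 8.1×ρ + 12.1×2.931 + (z_c − 4.34 − 20.2)×3.359
The z_c×3.359 term appears on both sides and cancels. Collect the known terms of each column as K = Σ(ρt)_known − 3.359 × (depth of known layers): K_A = 101.537823 − 3.359×37.33 = −23.853647; K_B = 35.4651 − 3.359×(4.34 + 20.2) = −46.96476.
Balance: K_A = K_B + 8.1×ρ, so ρ = (K_A − K_B)/8.1 = 23.1111/8.1 = 2.85 g/cm³.

2.85 g/cm³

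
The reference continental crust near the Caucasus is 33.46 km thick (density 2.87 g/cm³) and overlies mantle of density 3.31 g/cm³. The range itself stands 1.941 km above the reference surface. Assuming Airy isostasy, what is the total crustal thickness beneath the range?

Root depth r = h ρ_c / (ρ_m − ρ_c) = 1.941 km × 2.87 / 0.44 = 12.66 km.
Total thickness = T + h + r = 33.46 km + 1.941 km + 12.66 km = 48.1 km.

48.1 km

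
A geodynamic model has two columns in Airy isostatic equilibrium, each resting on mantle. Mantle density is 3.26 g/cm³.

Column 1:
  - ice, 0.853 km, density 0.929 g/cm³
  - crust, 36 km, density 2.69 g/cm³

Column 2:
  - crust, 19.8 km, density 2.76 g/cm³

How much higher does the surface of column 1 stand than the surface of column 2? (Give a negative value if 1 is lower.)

3.87 km

For any compensation level in the mantle, the mantle terms cancel and isostasy reduces to e = (Σt_1 − Σt_2) − (Σ(ρt)_1 − Σ(ρt)_2) / ρ_m.
Σt_1 = 36.853 km; Σt_2 = 19.8 km; Σ(ρt)_1 = 97.632437; Σ(ρt)_2 = 54.648 (in km·g/cm³).
e = (36.853 − 19.8) − (97.632437 − 54.648) / 3.26 = 3.87 km.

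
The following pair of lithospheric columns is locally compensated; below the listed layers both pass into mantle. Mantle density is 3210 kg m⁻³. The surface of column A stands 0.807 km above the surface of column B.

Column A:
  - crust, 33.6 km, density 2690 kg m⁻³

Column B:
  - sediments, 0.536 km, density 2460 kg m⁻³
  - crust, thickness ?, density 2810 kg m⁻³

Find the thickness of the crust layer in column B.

36.2 km

Take the compensation level at the base of the deeper column (depth z_c below the surface of column A) and equate Σ ρ_i t_i down to z_c; mantle fills any gap and the z_c terms cancel.
Column A: 33.6×2690 + (z_c − 33.6)×3210
Column B: 0.807×0 + 0.536×2460 + x×2810 + (z_c − 0.807 − 0.536 − x)×3210
The z_c×3210 term appears on both sides and cancels. Collect the known terms of each column as K = Σ(ρt)_known − 3210 × (depth of known layers): K_A = 90384 − 3210×33.6 = −17472; K_B = 1318.56 − 3210×(0.807 + 0.536) = −2992.47.
Balance: K_A = K_B − x×(3210 − 2810), so x = (K_B − K_A)/(3210 − 2810) = 14479.5/400 = 36.2 km.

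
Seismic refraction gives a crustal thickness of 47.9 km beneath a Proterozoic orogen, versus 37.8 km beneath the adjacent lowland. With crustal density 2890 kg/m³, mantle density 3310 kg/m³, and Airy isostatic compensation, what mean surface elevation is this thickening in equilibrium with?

Excess crust Δ = 47.9 km − 37.8 km = 10.1 km, split between elevation h and root r with h + r = Δ.
Airy balance ρ_c h = (ρ_m − ρ_c) r gives r = h ρ_c/(ρ_m − ρ_c), so h (1 + ρ_c/(ρ_m − ρ_c)) = Δ, i.e. h = Δ (ρ_m − ρ_c)/ρ_m.
h = 10.1 km × 420/3310 = 1.28 km.

1.28 km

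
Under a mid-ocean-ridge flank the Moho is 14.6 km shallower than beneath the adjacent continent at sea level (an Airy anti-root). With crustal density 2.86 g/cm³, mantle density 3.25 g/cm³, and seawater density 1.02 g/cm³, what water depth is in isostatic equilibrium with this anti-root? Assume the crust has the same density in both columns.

3.09 km

Replacing a thickness d of crust by seawater at the top must be balanced by replacing crust with mantle at the base: d (ρ_c − ρ_w) = a (ρ_m − ρ_c).
d = a (ρ_m − ρ_c)/(ρ_c − ρ_w) = 14.6 km × 0.39/1.84 = 3.09 km.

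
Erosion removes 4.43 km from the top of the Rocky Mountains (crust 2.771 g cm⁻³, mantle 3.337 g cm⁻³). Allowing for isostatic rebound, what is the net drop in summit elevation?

0.751 km

Rebound u = e ρ_c/ρ_m = 4.43 km × 2.771/3.337 = 3.679 km.
Net surface drop = e − u = 4.43 km − 3.679 km = e (ρ_m − ρ_c)/ρ_m = 0.751 km.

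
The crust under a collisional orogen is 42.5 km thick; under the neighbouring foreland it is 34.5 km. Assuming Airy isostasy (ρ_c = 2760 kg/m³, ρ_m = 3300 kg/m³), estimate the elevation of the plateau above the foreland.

1.31 km

Excess crust Δ = 42.5 km − 34.5 km = 8 km, split between elevation h and root r with h + r = Δ.
Airy balance ρ_c h = (ρ_m − ρ_c) r gives r = h ρ_c/(ρ_m − ρ_c), so h (1 + ρ_c/(ρ_m − ρ_c)) = Δ, i.e. h = Δ (ρ_m − ρ_c)/ρ_m.
h = 8 km × 540/3300 = 1.31 km.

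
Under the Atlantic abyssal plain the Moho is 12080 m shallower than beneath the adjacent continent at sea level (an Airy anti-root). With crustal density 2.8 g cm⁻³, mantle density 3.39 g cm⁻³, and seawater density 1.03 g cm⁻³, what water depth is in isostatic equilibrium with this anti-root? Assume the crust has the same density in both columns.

Replacing a thickness d of crust by seawater at the top must be balanced by replacing crust with mantle at the base: d (ρ_c − ρ_w) = a (ρ_m − ρ_c).
d = a (ρ_m − ρ_c)/(ρ_c − ρ_w) = 12080 m × 0.59/1.77 = 4030 m.

4030 m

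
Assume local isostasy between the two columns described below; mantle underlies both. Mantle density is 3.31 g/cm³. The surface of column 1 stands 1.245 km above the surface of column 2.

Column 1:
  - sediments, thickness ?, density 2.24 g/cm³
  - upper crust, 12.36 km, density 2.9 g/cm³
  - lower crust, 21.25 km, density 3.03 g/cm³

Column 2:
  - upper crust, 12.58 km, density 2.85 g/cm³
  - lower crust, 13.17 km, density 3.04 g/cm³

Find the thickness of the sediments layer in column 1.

2.29 km

Take the compensation level at the base of the deeper column (depth z_c below the surface of column 1) and equate Σ ρ_i t_i down to z_c; mantle fills any gap and the z_c terms cancel.
Column 1: x×2.24 + 12.36×2.9 + 21.25×3.03 + (z_c − 33.61 − x)×3.31
Column 2: 1.245×0 + 12.58×2.85 + 13.17×3.04 + (z_c − 1.245 − 25.75)×3.31
The z_c×3.31 term appears on both sides and cancels. Collect the known terms of each column as K = Σ(ρt)_known − 3.31 × (depth of known layers): K_1 = 100.2315 − 3.31×33.61 = −11.0176; K_2 = 75.8898 − 3.31×(1.245 + 25.75) = −13.46365.
Balance: K_1 − x×(3.31 − 2.24) = K_2, so x = (K_1 − K_2)/(3.31 − 2.24) = 2.44605/1.07 = 2.29 km.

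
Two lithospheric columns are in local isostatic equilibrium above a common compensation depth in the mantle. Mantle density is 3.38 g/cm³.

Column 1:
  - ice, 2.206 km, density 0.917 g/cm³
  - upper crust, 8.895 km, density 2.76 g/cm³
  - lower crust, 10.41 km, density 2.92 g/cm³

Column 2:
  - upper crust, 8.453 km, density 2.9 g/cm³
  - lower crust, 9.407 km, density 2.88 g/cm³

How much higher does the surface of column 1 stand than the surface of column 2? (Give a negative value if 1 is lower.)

2.06 km

For any compensation level in the mantle, the mantle terms cancel and isostasy reduces to e = (Σt_1 − Σt_2) − (Σ(ρt)_1 − Σ(ρt)_2) / ρ_m.
Σt_1 = 21.511 km; Σt_2 = 17.86 km; Σ(ρt)_1 = 56.970302; Σ(ρt)_2 = 51.60586 (in km·g/cm³).
e = (21.511 − 17.86) − (56.970302 − 51.60586) / 3.38 = 2.06 km.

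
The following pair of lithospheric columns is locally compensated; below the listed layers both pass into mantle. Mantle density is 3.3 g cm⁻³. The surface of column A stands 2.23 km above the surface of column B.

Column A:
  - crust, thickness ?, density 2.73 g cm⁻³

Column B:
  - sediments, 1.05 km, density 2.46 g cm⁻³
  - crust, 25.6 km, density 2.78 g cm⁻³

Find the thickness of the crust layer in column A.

37.8 km

Take the compensation level at the base of the deeper column (depth z_c below the surface of column A) and equate Σ ρ_i t_i down to z_c; mantle fills any gap and the z_c terms cancel.
Column A: x×2.73 + (z_c − 0 − x)×3.3
Column B: 2.23×0 + 1.05×2.46 + 25.6×2.78 + (z_c − 2.23 − 26.65)×3.3
The z_c×3.3 term appears on both sides and cancels. Collect the known terms of each column as K = Σ(ρt)_known − 3.3 × (depth of known layers): K_A = 0 − 3.3×0 = 0; K_B = 73.751 − 3.3×(2.23 + 26.65) = −21.553.
Balance: K_A − x×(3.3 − 2.73) = K_B, so x = (K_A − K_B)/(3.3 − 2.73) = 21.553/0.57 = 37.8 km.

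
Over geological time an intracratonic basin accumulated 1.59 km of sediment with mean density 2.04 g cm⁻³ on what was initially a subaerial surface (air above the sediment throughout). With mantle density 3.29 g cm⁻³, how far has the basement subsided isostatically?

0.986 km

Subaerial load: s = t ρ_sed / ρ_m = 1.59 km × 2.04/3.29 = 0.986 km.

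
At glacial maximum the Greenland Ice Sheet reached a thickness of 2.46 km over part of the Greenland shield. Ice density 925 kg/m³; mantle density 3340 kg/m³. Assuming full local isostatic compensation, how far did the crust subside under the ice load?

0.681 km

In Airy isostatic equilibrium: the ice load ρ_ice t is balanced by mantle displaced below, ρ_m s.
s = t ρ_ice / ρ_m = 2.46 km × 925/3340 = 0.681 km.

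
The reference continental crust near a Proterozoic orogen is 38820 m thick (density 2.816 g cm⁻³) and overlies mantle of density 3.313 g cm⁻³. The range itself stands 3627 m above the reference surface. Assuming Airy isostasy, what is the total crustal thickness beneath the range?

Root depth r = h ρ_c / (ρ_m − ρ_c) = 3627 m × 2.816 / 0.497 = 20550 m.
Total thickness = T + h + r = 38820 m + 3627 m + 20550 m = 63000 m.

63000 m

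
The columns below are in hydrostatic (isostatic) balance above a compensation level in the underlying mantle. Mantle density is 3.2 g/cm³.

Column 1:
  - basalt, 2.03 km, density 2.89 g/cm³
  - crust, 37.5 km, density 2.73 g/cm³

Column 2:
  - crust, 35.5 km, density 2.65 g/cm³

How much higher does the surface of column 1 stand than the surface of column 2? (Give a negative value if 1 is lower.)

−0.397 km

For any compensation level in the mantle, the mantle terms cancel and isostasy reduces to e = (Σt_1 − Σt_2) − (Σ(ρt)_1 − Σ(ρt)_2) / ρ_m.
Σt_1 = 39.53 km; Σt_2 = 35.5 km; Σ(ρt)_1 = 108.2417; Σ(ρt)_2 = 94.075 (in km·g/cm³).
e = (39.53 − 35.5) − (108.2417 − 94.075) / 3.2 = −0.397 km.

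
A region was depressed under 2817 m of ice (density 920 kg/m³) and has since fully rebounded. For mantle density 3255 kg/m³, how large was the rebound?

Removing the load lets mantle flow back in; uplift u satisfies ρ_ice t = ρ_m u.
u = t ρ_ice/ρ_m = 2817 m × 920/3255 = 796 m.

796 m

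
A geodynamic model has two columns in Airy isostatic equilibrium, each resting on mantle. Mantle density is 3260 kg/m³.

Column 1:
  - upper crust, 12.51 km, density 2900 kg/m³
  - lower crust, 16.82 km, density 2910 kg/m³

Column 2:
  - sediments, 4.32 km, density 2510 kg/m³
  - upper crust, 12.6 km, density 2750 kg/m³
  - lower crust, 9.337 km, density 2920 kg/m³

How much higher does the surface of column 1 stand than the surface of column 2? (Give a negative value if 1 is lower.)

−0.752 km

For any compensation level in the mantle, the mantle terms cancel and isostasy reduces to e = (Σt_1 − Σt_2) − (Σ(ρt)_1 − Σ(ρt)_2) / ρ_m.
Σt_1 = 29.33 km; Σt_2 = 26.257 km; Σ(ρt)_1 = 85225.2; Σ(ρt)_2 = 72757.24 (in km·kg/m³).
e = (29.33 − 26.257) − (85225.2 − 72757.24) / 3260 = −0.752 km.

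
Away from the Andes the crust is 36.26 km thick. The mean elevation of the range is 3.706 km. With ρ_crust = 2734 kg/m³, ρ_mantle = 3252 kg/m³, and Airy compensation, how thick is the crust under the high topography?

Root depth r = h ρ_c / (ρ_m − ρ_c) = 3.706 km × 2734 / 518 = 19.56 km.
Total thickness = T + h + r = 36.26 km + 3.706 km + 19.56 km = 59.5 km.

59.5 km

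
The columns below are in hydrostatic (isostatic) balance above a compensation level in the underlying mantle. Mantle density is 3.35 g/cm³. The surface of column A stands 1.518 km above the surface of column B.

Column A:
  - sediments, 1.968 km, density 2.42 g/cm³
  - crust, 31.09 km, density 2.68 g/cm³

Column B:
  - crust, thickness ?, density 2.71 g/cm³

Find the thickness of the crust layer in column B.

27.5 km

Take the compensation level at the base of the deeper column (depth z_c below the surface of column A) and equate Σ ρ_i t_i down to z_c; mantle fills any gap and the z_c terms cancel.
Column A: 1.968×2.42 + 31.09×2.68 + (z_c − 33.058)×3.35
Column B: 1.518×0 + x×2.71 + (z_c − 1.518 − 0 − x)×3.35
The z_c×3.35 term appears on both sides and cancels. Collect the known terms of each column as K = Σ(ρt)_known − 3.35 × (depth of known layers): K_A = 88.08376 − 3.35×33.058 = −22.66054; K_B = 0 − 3.35×(1.518 + 0) = −5.0853.
Balance: K_A = K_B − x×(3.35 − 2.71), so x = (K_B − K_A)/(3.35 − 2.71) = 17.5752/0.64 = 27.5 km.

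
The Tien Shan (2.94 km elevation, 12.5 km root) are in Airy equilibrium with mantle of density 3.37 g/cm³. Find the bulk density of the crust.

2.73 g/cm³

ρ_c h = (ρ_m − ρ_c) r → ρ_c (h + r) = ρ_m r → ρ_c = ρ_m r / (h + r).
ρ_c = 3.37 × 12.5 km / (2.94 km + 12.5 km) = 2.73 g/cm³.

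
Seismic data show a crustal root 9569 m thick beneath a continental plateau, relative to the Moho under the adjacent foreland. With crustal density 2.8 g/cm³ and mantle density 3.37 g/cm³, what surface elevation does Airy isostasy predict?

By Archimedes' principle applied to the lithosphere: ρ_c h = (ρ_m − ρ_c) r.
h = r (ρ_m − ρ_c) / ρ_c = 9569 m × (3.37 − 2.8) / 2.8 = 1950 m.

1950 m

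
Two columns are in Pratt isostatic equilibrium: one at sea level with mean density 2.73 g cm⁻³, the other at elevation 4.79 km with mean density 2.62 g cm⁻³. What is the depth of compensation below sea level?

ρ_ref D = ρ (D + h) → D (ρ_ref − ρ) = ρ h.
D = ρ h/(ρ_ref − ρ) = 2.62 × 4.79 km/(2.73 − 2.62) = 114 km.

114 km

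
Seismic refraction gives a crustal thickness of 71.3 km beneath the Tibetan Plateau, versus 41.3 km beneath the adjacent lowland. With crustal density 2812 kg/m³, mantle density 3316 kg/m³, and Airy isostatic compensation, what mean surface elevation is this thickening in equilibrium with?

4.56 km

Excess crust Δ = 71.3 km − 41.3 km = 30 km, split between elevation h and root r with h + r = Δ.
Airy balance ρ_c h = (ρ_m − ρ_c) r gives r = h ρ_c/(ρ_m − ρ_c), so h (1 + ρ_c/(ρ_m − ρ_c)) = Δ, i.e. h = Δ (ρ_m − ρ_c)/ρ_m.
h = 30 km × 504/3316 = 4.56 km.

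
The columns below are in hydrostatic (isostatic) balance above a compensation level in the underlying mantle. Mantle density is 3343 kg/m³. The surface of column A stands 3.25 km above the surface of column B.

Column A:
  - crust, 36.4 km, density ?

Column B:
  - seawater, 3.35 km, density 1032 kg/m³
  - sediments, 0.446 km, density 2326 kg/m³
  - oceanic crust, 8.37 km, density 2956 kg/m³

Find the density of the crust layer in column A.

2730 kg/m³

Take the compensation level at the base of the deeper column (depth z_c below the surface of column A) and equate Σ ρ_i t_i down to z_c; mantle fills any gap and the z_c terms cancel.
Column A: 36.4×ρ + (z_c − 36.4)×3343
Column B: 3.25×0 + 3.35×1032 + 0.446×2326 + 8.37×2956 + (z_c − 3.25 − 12.166)×3343
The z_c×3343 term appears on both sides and cancels. Collect the known terms of each column as K = Σ(ρt)_known − 3343 × (depth of known layers): K_A = 0 − 3343×36.4 = −121685.2; K_B = 29236.316 − 3343×(3.25 + 12.166) = −22299.372.
Balance: K_A + 36.4×ρ = K_B, so ρ = (K_B − K_A)/36.4 = 99385.8/36.4 = 2730 kg/m³.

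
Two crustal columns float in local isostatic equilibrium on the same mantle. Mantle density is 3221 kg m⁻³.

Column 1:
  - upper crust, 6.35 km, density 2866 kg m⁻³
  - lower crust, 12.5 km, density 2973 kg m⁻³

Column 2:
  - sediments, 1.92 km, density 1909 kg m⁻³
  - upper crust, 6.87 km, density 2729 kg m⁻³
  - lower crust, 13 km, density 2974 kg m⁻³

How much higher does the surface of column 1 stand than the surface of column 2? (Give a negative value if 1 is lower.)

−1.17 km

For any compensation level in the mantle, the mantle terms cancel and isostasy reduces to e = (Σt_1 − Σt_2) − (Σ(ρt)_1 − Σ(ρt)_2) / ρ_m.
Σt_1 = 18.85 km; Σt_2 = 21.79 km; Σ(ρt)_1 = 55361.6; Σ(ρt)_2 = 61075.51 (in km·kg m⁻³).
e = (18.85 − 21.79) − (55361.6 − 61075.51) / 3221 = −1.17 km.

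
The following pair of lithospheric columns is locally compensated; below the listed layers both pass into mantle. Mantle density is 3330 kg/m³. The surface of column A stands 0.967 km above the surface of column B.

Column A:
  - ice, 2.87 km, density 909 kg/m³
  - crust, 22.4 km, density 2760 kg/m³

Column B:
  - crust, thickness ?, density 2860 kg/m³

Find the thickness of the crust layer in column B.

Take the compensation level at the base of the deeper column (depth z_c below the surface of column A) and equate Σ ρ_i t_i down to z_c; mantle fills any gap and the z_c terms cancel.
Column A: 2.87×909 + 22.4×2760 + (z_c − 25.27)×3330
Column B: 0.967×0 + x×2860 + (z_c − 0.967 − 0 − x)×3330
The z_c×3330 term appears on both sides and cancels. Collect the known terms of each column as K = Σ(ρt)_known − 3330 × (depth of known layers): K_A = 64432.83 − 3330×25.27 = −19716.27; K_B = 0 − 3330×(0.967 + 0) = −3220.11.
Balance: K_A = K_B − x×(3330 − 2860), so x = (K_B − K_A)/(3330 − 2860) = 16496.2/470 = 35.1 km.

35.1 km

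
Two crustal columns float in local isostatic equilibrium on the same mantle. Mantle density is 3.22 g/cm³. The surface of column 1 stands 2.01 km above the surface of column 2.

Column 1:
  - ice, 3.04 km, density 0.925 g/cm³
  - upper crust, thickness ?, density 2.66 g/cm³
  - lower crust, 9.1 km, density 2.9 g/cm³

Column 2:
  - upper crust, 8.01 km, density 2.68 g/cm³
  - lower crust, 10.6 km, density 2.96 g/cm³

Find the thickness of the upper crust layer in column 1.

6.54 km

Take the compensation level at the base of the deeper column (depth z_c below the surface of column 1) and equate Σ ρ_i t_i down to z_c; mantle fills any gap and the z_c terms cancel.
Column 1: 3.04×0.925 + x×2.66 + 9.1×2.9 + (z_c − 12.14 − x)×3.22
Column 2: 2.01×0 + 8.01×2.68 + 10.6×2.96 + (z_c − 2.01 − 18.61)×3.22
The z_c×3.22 term appears on both sides and cancels. Collect the known terms of each column as K = Σ(ρt)_known − 3.22 × (depth of known layers): K_1 = 29.202 − 3.22×12.14 = −9.8888; K_2 = 52.8428 − 3.22×(2.01 + 18.61) = −13.5536.
Balance: K_1 − x×(3.22 − 2.66) = K_2, so x = (K_1 − K_2)/(3.22 − 2.66) = 3.6648/0.56 = 6.54 km.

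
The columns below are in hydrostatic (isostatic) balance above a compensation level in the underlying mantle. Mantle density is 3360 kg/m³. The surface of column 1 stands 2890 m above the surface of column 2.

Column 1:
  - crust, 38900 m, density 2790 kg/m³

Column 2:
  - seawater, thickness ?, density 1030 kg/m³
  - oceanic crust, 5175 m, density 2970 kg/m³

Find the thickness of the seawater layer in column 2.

Take the compensation level at the base of the deeper column (depth z_c below the surface of column 1) and equate Σ ρ_i t_i down to z_c; mantle fills any gap and the z_c terms cancel.
Column 1: 38900×2790 + (z_c − 38900)×3360
Column 2: 2890×0 + x×1030 + 5175×2970 + (z_c − 2890 − 5175 − x)×3360
The z_c×3360 term appears on both sides and cancels. Collect the known terms of each column as K = Σ(ρt)_known − 3360 × (depth of known layers): K_1 = 108531000 − 3360×38900 = −22173000; K_2 = 15369750 − 3360×(2890 + 5175) = −11728650.
Balance: K_1 = K_2 − x×(3360 − 1030), so x = (K_2 − K_1)/(3360 − 1030) = 10444400/2330 = 4480 m.

4480 m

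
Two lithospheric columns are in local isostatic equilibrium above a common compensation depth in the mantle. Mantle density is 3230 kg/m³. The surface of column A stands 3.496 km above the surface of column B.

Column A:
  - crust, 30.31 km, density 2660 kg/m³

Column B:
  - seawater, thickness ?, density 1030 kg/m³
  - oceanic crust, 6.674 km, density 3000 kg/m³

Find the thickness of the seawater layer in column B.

Take the compensation level at the base of the deeper column (depth z_c below the surface of column A) and equate Σ ρ_i t_i down to z_c; mantle fills any gap and the z_c terms cancel.
Column A: 30.31×2660 + (z_c − 30.31)×3230
Column B: 3.496×0 + x×1030 + 6.674×3000 + (z_c − 3.496 − 6.674 − x)×3230
The z_c×3230 term appears on both sides and cancels. Collect the known terms of each column as K = Σ(ρt)_known − 3230 × (depth of known layers): K_A = 80624.6 − 3230×30.31 = −17276.7; K_B = 20022 − 3230×(3.496 + 6.674) = −12827.1.
Balance: K_A = K_B − x×(3230 − 1030), so x = (K_B − K_A)/(3230 − 1030) = 4449.6/2200 = 2.02 km.

2.02 km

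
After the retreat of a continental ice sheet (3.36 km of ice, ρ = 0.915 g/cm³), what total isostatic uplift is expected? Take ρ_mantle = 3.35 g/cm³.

0.918 km

Removing the load lets mantle flow back in; uplift u satisfies ρ_ice t = ρ_m u.
u = t ρ_ice/ρ_m = 3.36 km × 0.915/3.35 = 0.918 km.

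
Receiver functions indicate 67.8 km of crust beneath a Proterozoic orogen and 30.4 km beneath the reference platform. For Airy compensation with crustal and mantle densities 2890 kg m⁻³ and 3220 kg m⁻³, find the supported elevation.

3.83 km

Excess crust Δ = 67.8 km − 30.4 km = 37.4 km, split between elevation h and root r with h + r = Δ.
Airy balance ρ_c h = (ρ_m − ρ_c) r gives r = h ρ_c/(ρ_m − ρ_c), so h (1 + ρ_c/(ρ_m − ρ_c)) = Δ, i.e. h = Δ (ρ_m − ρ_c)/ρ_m.
h = 37.4 km × 330/3220 = 3.83 km.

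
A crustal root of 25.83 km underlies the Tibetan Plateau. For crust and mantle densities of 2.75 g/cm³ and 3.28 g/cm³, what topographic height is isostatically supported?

By Archimedes' principle applied to the lithosphere: ρ_c h = (ρ_m − ρ_c) r.
h = r (ρ_m − ρ_c) / ρ_c = 25.83 km × (3.28 − 2.75) / 2.75 = 4.98 km.

4.98 km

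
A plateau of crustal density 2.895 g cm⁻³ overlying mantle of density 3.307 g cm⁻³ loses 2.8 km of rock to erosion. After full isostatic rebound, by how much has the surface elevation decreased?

Rebound u = e ρ_c/ρ_m = 2.8 km × 2.895/3.307 = 2.451 km.
Net surface drop = e − u = 2.8 km − 2.451 km = e (ρ_m − ρ_c)/ρ_m = 0.349 km.

0.349 km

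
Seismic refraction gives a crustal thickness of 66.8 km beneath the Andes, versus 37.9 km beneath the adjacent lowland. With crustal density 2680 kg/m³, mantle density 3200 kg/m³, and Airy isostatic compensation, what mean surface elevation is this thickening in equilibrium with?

4.7 km

Excess crust Δ = 66.8 km − 37.9 km = 28.9 km, split between elevation h and root r with h + r = Δ.
Airy balance ρ_c h = (ρ_m − ρ_c) r gives r = h ρ_c/(ρ_m − ρ_c), so h (1 + ρ_c/(ρ_m − ρ_c)) = Δ, i.e. h = Δ (ρ_m − ρ_c)/ρ_m.
h = 28.9 km × 520/3200 = 4.7 km.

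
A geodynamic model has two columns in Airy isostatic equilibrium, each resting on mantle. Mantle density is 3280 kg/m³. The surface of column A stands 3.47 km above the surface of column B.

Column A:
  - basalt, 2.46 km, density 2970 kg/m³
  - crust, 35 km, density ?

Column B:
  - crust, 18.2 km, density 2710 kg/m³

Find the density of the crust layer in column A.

Take the compensation level at the base of the deeper column (depth z_c below the surface of column A) and equate Σ ρ_i t_i down to z_c; mantle fills any gap and the z_c terms cancel.
Column A: 2.46×2970 + 35×ρ + (z_c − 37.46)×3280
Column B: 3.47×0 + 18.2×2710 + (z_c − 3.47 − 18.2)×3280
The z_c×3280 term appears on both sides and cancels. Collect the known terms of each column as K = Σ(ρt)_known − 3280 × (depth of known layers): K_A = 7306.2 − 3280×37.46 = −115562.6; K_B = 49322 − 3280×(3.47 + 18.2) = −21755.6.
Balance: K_A + 35×ρ = K_B, so ρ = (K_B − K_A)/35 = 93807/35 = 2680 kg/m³.

2680 kg/m³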